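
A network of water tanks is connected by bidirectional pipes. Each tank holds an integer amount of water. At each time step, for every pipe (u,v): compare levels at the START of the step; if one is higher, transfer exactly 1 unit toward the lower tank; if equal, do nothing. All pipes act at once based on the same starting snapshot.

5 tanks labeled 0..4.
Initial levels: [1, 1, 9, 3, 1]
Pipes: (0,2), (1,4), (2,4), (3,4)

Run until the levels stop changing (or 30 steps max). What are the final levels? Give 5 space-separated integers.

Answer: 3 3 5 3 1

Derivation:
Step 1: flows [2->0,1=4,2->4,3->4] -> levels [2 1 7 2 3]
Step 2: flows [2->0,4->1,2->4,4->3] -> levels [3 2 5 3 2]
Step 3: flows [2->0,1=4,2->4,3->4] -> levels [4 2 3 2 4]
Step 4: flows [0->2,4->1,4->2,4->3] -> levels [3 3 5 3 1]
Step 5: flows [2->0,1->4,2->4,3->4] -> levels [4 2 3 2 4]
  -> period-2 cycle: step 5 state = step 3 state; never stabilizes
  -> state at step 30: (30-3) mod 2 = 1, same as step 4 -> [3 3 5 3 1]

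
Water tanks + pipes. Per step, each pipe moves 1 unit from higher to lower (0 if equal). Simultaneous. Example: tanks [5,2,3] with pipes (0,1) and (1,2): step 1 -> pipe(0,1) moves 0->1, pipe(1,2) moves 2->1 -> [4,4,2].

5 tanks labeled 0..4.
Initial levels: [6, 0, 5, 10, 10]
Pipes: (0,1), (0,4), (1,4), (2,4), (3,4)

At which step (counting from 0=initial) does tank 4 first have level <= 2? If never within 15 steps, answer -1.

Answer: -1

Derivation:
Step 1: flows [0->1,4->0,4->1,4->2,3=4] -> levels [6 2 6 10 7]
Step 2: flows [0->1,4->0,4->1,4->2,3->4] -> levels [6 4 7 9 5]
Step 3: flows [0->1,0->4,4->1,2->4,3->4] -> levels [4 6 6 8 7]
Step 4: flows [1->0,4->0,4->1,4->2,3->4] -> levels [6 6 7 7 5]
Step 5: flows [0=1,0->4,1->4,2->4,3->4] -> levels [5 5 6 6 9]
Step 6: flows [0=1,4->0,4->1,4->2,4->3] -> levels [6 6 7 7 5]
  -> period-2 cycle (repeats step 4); tank 4 never drops to <=2
Tank 4 never reaches <=2 within 15 steps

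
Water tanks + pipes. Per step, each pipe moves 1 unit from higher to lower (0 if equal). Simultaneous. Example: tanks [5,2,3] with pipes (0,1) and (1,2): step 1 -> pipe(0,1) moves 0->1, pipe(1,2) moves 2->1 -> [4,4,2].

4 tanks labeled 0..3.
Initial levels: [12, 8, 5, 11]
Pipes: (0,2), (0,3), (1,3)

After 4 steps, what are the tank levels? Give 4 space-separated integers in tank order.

Answer: 9 10 8 9

Derivation:
Step 1: flows [0->2,0->3,3->1] -> levels [10 9 6 11]
Step 2: flows [0->2,3->0,3->1] -> levels [10 10 7 9]
Step 3: flows [0->2,0->3,1->3] -> levels [8 9 8 11]
Step 4: flows [0=2,3->0,3->1] -> levels [9 10 8 9]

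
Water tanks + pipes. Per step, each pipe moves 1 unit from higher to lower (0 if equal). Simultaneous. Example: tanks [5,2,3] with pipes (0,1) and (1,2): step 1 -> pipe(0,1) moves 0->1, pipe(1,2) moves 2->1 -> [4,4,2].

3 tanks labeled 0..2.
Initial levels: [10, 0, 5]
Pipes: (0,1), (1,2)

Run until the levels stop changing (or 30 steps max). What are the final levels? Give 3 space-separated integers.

Answer: 5 5 5

Derivation:
Step 1: flows [0->1,2->1] -> levels [9 2 4]
Step 2: flows [0->1,2->1] -> levels [8 4 3]
Step 3: flows [0->1,1->2] -> levels [7 4 4]
Step 4: flows [0->1,1=2] -> levels [6 5 4]
Step 5: flows [0->1,1->2] -> levels [5 5 5]
Step 6: flows [0=1,1=2] -> levels [5 5 5]
  -> stable (no change)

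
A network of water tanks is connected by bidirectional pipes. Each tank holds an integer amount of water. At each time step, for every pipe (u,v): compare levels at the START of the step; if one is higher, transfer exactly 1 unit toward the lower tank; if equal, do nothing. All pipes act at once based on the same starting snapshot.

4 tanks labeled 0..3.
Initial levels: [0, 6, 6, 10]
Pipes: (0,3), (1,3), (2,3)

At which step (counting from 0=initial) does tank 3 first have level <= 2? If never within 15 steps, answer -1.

Step 1: flows [3->0,3->1,3->2] -> levels [1 7 7 7]
Step 2: flows [3->0,1=3,2=3] -> levels [2 7 7 6]
Step 3: flows [3->0,1->3,2->3] -> levels [3 6 6 7]
Step 4: flows [3->0,3->1,3->2] -> levels [4 7 7 4]
Step 5: flows [0=3,1->3,2->3] -> levels [4 6 6 6]
Step 6: flows [3->0,1=3,2=3] -> levels [5 6 6 5]
Step 7: flows [0=3,1->3,2->3] -> levels [5 5 5 7]
Step 8: flows [3->0,3->1,3->2] -> levels [6 6 6 4]
Step 9: flows [0->3,1->3,2->3] -> levels [5 5 5 7]
  -> period-2 cycle (repeats step 7); tank 3 never drops to <=2
Tank 3 never reaches <=2 within 15 steps

Answer: -1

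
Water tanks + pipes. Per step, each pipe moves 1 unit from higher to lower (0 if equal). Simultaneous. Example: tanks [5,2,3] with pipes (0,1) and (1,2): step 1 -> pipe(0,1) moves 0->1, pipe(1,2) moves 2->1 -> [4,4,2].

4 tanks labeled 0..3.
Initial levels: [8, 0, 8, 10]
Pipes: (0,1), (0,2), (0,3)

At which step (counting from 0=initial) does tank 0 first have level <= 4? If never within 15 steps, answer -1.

Answer: -1

Derivation:
Step 1: flows [0->1,0=2,3->0] -> levels [8 1 8 9]
Step 2: flows [0->1,0=2,3->0] -> levels [8 2 8 8]
Step 3: flows [0->1,0=2,0=3] -> levels [7 3 8 8]
Step 4: flows [0->1,2->0,3->0] -> levels [8 4 7 7]
Step 5: flows [0->1,0->2,0->3] -> levels [5 5 8 8]
Step 6: flows [0=1,2->0,3->0] -> levels [7 5 7 7]
Step 7: flows [0->1,0=2,0=3] -> levels [6 6 7 7]
Step 8: flows [0=1,2->0,3->0] -> levels [8 6 6 6]
Step 9: flows [0->1,0->2,0->3] -> levels [5 7 7 7]
Step 10: flows [1->0,2->0,3->0] -> levels [8 6 6 6]
  -> period-2 cycle (repeats step 8); tank 0 never drops to <=4
Tank 0 never reaches <=4 within 15 steps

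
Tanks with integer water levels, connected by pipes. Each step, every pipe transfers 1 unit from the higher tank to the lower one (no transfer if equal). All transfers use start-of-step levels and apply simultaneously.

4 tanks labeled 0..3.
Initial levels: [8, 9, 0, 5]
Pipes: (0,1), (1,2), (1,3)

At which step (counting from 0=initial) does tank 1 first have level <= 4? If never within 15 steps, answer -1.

Step 1: flows [1->0,1->2,1->3] -> levels [9 6 1 6]
Step 2: flows [0->1,1->2,1=3] -> levels [8 6 2 6]
Step 3: flows [0->1,1->2,1=3] -> levels [7 6 3 6]
Step 4: flows [0->1,1->2,1=3] -> levels [6 6 4 6]
Step 5: flows [0=1,1->2,1=3] -> levels [6 5 5 6]
Step 6: flows [0->1,1=2,3->1] -> levels [5 7 5 5]
Step 7: flows [1->0,1->2,1->3] -> levels [6 4 6 6]
Tank 1 first reaches <=4 at step 7

Answer: 7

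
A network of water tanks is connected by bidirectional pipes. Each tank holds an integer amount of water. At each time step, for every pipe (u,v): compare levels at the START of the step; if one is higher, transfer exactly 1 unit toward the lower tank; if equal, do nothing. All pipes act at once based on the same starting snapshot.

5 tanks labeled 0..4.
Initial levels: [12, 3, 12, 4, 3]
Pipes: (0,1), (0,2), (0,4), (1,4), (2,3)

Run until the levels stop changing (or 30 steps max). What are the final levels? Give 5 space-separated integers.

Step 1: flows [0->1,0=2,0->4,1=4,2->3] -> levels [10 4 11 5 4]
Step 2: flows [0->1,2->0,0->4,1=4,2->3] -> levels [9 5 9 6 5]
Step 3: flows [0->1,0=2,0->4,1=4,2->3] -> levels [7 6 8 7 6]
Step 4: flows [0->1,2->0,0->4,1=4,2->3] -> levels [6 7 6 8 7]
Step 5: flows [1->0,0=2,4->0,1=4,3->2] -> levels [8 6 7 7 6]
Step 6: flows [0->1,0->2,0->4,1=4,2=3] -> levels [5 7 8 7 7]
Step 7: flows [1->0,2->0,4->0,1=4,2->3] -> levels [8 6 6 8 6]
Step 8: flows [0->1,0->2,0->4,1=4,3->2] -> levels [5 7 8 7 7]
  -> period-2 cycle: step 8 state = step 6 state; never stabilizes
  -> state at step 30: (30-6) mod 2 = 0, same as step 6 -> [5 7 8 7 7]

Answer: 5 7 8 7 7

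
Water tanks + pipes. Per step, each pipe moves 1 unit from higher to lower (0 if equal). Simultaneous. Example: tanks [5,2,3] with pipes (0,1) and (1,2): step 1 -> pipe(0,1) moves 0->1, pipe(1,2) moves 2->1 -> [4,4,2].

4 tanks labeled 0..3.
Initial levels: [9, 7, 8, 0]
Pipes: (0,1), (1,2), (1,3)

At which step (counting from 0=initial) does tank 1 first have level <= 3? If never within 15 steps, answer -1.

Step 1: flows [0->1,2->1,1->3] -> levels [8 8 7 1]
Step 2: flows [0=1,1->2,1->3] -> levels [8 6 8 2]
Step 3: flows [0->1,2->1,1->3] -> levels [7 7 7 3]
Step 4: flows [0=1,1=2,1->3] -> levels [7 6 7 4]
Step 5: flows [0->1,2->1,1->3] -> levels [6 7 6 5]
Step 6: flows [1->0,1->2,1->3] -> levels [7 4 7 6]
Step 7: flows [0->1,2->1,3->1] -> levels [6 7 6 5]
  -> period-2 cycle (repeats step 5); tank 1 never drops to <=3
Tank 1 never reaches <=3 within 15 steps

Answer: -1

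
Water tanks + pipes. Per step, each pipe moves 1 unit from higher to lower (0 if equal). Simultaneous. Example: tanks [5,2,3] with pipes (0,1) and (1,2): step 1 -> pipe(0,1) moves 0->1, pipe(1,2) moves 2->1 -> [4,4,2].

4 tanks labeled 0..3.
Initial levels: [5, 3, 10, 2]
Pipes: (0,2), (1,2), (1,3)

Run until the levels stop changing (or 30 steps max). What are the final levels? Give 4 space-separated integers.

Step 1: flows [2->0,2->1,1->3] -> levels [6 3 8 3]
Step 2: flows [2->0,2->1,1=3] -> levels [7 4 6 3]
Step 3: flows [0->2,2->1,1->3] -> levels [6 4 6 4]
Step 4: flows [0=2,2->1,1=3] -> levels [6 5 5 4]
Step 5: flows [0->2,1=2,1->3] -> levels [5 4 6 5]
Step 6: flows [2->0,2->1,3->1] -> levels [6 6 4 4]
Step 7: flows [0->2,1->2,1->3] -> levels [5 4 6 5]
  -> period-2 cycle: step 7 state = step 5 state; never stabilizes
  -> state at step 30: (30-5) mod 2 = 1, same as step 6 -> [6 6 4 4]

Answer: 6 6 4 4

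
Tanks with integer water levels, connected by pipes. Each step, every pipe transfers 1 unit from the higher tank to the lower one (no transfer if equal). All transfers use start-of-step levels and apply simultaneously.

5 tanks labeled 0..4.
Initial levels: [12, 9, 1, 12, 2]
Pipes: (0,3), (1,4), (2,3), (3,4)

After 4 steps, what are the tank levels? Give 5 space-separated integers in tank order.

Step 1: flows [0=3,1->4,3->2,3->4] -> levels [12 8 2 10 4]
Step 2: flows [0->3,1->4,3->2,3->4] -> levels [11 7 3 9 6]
Step 3: flows [0->3,1->4,3->2,3->4] -> levels [10 6 4 8 8]
Step 4: flows [0->3,4->1,3->2,3=4] -> levels [9 7 5 8 7]

Answer: 9 7 5 8 7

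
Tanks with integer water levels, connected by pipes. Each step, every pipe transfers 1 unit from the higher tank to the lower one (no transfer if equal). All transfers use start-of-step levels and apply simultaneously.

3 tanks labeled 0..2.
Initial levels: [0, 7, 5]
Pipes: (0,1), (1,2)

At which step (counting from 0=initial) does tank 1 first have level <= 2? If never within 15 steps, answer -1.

Answer: -1

Derivation:
Step 1: flows [1->0,1->2] -> levels [1 5 6]
Step 2: flows [1->0,2->1] -> levels [2 5 5]
Step 3: flows [1->0,1=2] -> levels [3 4 5]
Step 4: flows [1->0,2->1] -> levels [4 4 4]
Step 5: flows [0=1,1=2] -> levels [4 4 4]
  -> stable; tank 1 stays at 4 > 2
Tank 1 never reaches <=2 within 15 steps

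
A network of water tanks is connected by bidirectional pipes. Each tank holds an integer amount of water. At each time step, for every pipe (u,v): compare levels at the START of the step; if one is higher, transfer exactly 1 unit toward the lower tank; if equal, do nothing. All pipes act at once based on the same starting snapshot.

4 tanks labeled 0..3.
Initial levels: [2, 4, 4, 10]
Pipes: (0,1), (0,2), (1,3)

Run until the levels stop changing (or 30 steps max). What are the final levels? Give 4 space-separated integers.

Step 1: flows [1->0,2->0,3->1] -> levels [4 4 3 9]
Step 2: flows [0=1,0->2,3->1] -> levels [3 5 4 8]
Step 3: flows [1->0,2->0,3->1] -> levels [5 5 3 7]
Step 4: flows [0=1,0->2,3->1] -> levels [4 6 4 6]
Step 5: flows [1->0,0=2,1=3] -> levels [5 5 4 6]
Step 6: flows [0=1,0->2,3->1] -> levels [4 6 5 5]
Step 7: flows [1->0,2->0,1->3] -> levels [6 4 4 6]
Step 8: flows [0->1,0->2,3->1] -> levels [4 6 5 5]
  -> period-2 cycle: step 8 state = step 6 state; never stabilizes
  -> state at step 30: (30-6) mod 2 = 0, same as step 6 -> [4 6 5 5]

Answer: 4 6 5 5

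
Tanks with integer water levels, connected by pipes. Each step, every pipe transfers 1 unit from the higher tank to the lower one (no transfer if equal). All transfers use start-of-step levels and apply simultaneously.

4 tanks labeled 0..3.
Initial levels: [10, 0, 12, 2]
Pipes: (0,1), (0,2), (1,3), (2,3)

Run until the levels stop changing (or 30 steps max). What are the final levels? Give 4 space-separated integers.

Step 1: flows [0->1,2->0,3->1,2->3] -> levels [10 2 10 2]
Step 2: flows [0->1,0=2,1=3,2->3] -> levels [9 3 9 3]
Step 3: flows [0->1,0=2,1=3,2->3] -> levels [8 4 8 4]
Step 4: flows [0->1,0=2,1=3,2->3] -> levels [7 5 7 5]
Step 5: flows [0->1,0=2,1=3,2->3] -> levels [6 6 6 6]
Step 6: flows [0=1,0=2,1=3,2=3] -> levels [6 6 6 6]
  -> stable (no change)

Answer: 6 6 6 6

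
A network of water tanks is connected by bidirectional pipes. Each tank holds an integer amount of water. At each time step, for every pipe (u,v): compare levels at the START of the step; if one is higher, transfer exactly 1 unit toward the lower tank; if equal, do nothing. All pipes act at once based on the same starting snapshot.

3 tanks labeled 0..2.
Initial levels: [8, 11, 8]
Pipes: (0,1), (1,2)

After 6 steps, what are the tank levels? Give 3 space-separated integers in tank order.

Step 1: flows [1->0,1->2] -> levels [9 9 9]
Step 2: flows [0=1,1=2] -> levels [9 9 9]
  -> stable; steps 3..6 unchanged -> [9 9 9]

Answer: 9 9 9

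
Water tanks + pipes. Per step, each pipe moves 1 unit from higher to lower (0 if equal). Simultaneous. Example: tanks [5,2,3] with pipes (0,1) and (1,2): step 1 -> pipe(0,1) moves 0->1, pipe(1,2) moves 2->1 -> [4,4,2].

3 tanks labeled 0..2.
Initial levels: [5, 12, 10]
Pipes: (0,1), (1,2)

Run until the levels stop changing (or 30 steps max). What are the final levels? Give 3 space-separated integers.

Answer: 9 9 9

Derivation:
Step 1: flows [1->0,1->2] -> levels [6 10 11]
Step 2: flows [1->0,2->1] -> levels [7 10 10]
Step 3: flows [1->0,1=2] -> levels [8 9 10]
Step 4: flows [1->0,2->1] -> levels [9 9 9]
Step 5: flows [0=1,1=2] -> levels [9 9 9]
  -> stable (no change)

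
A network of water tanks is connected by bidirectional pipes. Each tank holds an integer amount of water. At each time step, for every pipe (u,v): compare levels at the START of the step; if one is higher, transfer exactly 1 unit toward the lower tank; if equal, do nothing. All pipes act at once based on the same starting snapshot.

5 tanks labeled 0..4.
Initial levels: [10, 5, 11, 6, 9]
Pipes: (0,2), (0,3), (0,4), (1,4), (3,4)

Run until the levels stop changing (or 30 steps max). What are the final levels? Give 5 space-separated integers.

Answer: 7 8 9 9 8

Derivation:
Step 1: flows [2->0,0->3,0->4,4->1,4->3] -> levels [9 6 10 8 8]
Step 2: flows [2->0,0->3,0->4,4->1,3=4] -> levels [8 7 9 9 8]
Step 3: flows [2->0,3->0,0=4,4->1,3->4] -> levels [10 8 8 7 8]
Step 4: flows [0->2,0->3,0->4,1=4,4->3] -> levels [7 8 9 9 8]
Step 5: flows [2->0,3->0,4->0,1=4,3->4] -> levels [10 8 8 7 8]
  -> period-2 cycle: step 5 state = step 3 state; never stabilizes
  -> state at step 30: (30-3) mod 2 = 1, same as step 4 -> [7 8 9 9 8]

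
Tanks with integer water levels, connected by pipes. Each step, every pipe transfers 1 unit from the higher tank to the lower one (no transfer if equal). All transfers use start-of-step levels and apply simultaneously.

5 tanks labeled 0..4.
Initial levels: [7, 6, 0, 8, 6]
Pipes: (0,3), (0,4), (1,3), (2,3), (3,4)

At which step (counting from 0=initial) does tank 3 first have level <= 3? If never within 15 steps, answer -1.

Answer: 6

Derivation:
Step 1: flows [3->0,0->4,3->1,3->2,3->4] -> levels [7 7 1 4 8]
Step 2: flows [0->3,4->0,1->3,3->2,4->3] -> levels [7 6 2 6 6]
Step 3: flows [0->3,0->4,1=3,3->2,3=4] -> levels [5 6 3 6 7]
Step 4: flows [3->0,4->0,1=3,3->2,4->3] -> levels [7 6 4 5 5]
Step 5: flows [0->3,0->4,1->3,3->2,3=4] -> levels [5 5 5 6 6]
Step 6: flows [3->0,4->0,3->1,3->2,3=4] -> levels [7 6 6 3 5]
Tank 3 first reaches <=3 at step 6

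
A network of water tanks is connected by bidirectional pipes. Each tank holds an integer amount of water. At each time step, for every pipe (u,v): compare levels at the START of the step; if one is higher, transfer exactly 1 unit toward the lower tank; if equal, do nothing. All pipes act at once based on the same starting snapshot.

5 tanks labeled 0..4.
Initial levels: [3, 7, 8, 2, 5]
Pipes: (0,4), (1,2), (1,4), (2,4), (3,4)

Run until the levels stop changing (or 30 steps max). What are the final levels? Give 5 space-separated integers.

Answer: 5 4 6 5 5

Derivation:
Step 1: flows [4->0,2->1,1->4,2->4,4->3] -> levels [4 7 6 3 5]
Step 2: flows [4->0,1->2,1->4,2->4,4->3] -> levels [5 5 6 4 5]
Step 3: flows [0=4,2->1,1=4,2->4,4->3] -> levels [5 6 4 5 5]
Step 4: flows [0=4,1->2,1->4,4->2,3=4] -> levels [5 4 6 5 5]
Step 5: flows [0=4,2->1,4->1,2->4,3=4] -> levels [5 6 4 5 5]
  -> period-2 cycle: step 5 state = step 3 state; never stabilizes
  -> state at step 30: (30-3) mod 2 = 1, same as step 4 -> [5 4 6 5 5]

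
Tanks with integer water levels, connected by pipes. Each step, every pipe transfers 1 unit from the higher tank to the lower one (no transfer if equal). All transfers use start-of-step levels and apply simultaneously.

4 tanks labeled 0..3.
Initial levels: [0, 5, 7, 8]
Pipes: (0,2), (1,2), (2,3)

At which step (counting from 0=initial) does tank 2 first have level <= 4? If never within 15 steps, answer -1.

Step 1: flows [2->0,2->1,3->2] -> levels [1 6 6 7]
Step 2: flows [2->0,1=2,3->2] -> levels [2 6 6 6]
Step 3: flows [2->0,1=2,2=3] -> levels [3 6 5 6]
Step 4: flows [2->0,1->2,3->2] -> levels [4 5 6 5]
Step 5: flows [2->0,2->1,2->3] -> levels [5 6 3 6]
Tank 2 first reaches <=4 at step 5

Answer: 5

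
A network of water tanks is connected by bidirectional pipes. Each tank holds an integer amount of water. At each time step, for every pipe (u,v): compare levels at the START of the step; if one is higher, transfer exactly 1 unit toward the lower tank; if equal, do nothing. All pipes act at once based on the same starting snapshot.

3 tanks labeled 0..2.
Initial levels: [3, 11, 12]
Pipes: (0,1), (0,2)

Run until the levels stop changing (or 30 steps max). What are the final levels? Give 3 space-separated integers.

Step 1: flows [1->0,2->0] -> levels [5 10 11]
Step 2: flows [1->0,2->0] -> levels [7 9 10]
Step 3: flows [1->0,2->0] -> levels [9 8 9]
Step 4: flows [0->1,0=2] -> levels [8 9 9]
Step 5: flows [1->0,2->0] -> levels [10 8 8]
Step 6: flows [0->1,0->2] -> levels [8 9 9]
  -> period-2 cycle: step 6 state = step 4 state; never stabilizes
  -> state at step 30: (30-4) mod 2 = 0, same as step 4 -> [8 9 9]

Answer: 8 9 9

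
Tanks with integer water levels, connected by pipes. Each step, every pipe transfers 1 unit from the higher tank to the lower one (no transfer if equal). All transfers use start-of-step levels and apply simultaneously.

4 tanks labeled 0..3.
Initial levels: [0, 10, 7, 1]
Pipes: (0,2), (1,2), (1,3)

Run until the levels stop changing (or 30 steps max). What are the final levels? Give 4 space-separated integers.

Step 1: flows [2->0,1->2,1->3] -> levels [1 8 7 2]
Step 2: flows [2->0,1->2,1->3] -> levels [2 6 7 3]
Step 3: flows [2->0,2->1,1->3] -> levels [3 6 5 4]
Step 4: flows [2->0,1->2,1->3] -> levels [4 4 5 5]
Step 5: flows [2->0,2->1,3->1] -> levels [5 6 3 4]
Step 6: flows [0->2,1->2,1->3] -> levels [4 4 5 5]
  -> period-2 cycle: step 6 state = step 4 state; never stabilizes
  -> state at step 30: (30-4) mod 2 = 0, same as step 4 -> [4 4 5 5]

Answer: 4 4 5 5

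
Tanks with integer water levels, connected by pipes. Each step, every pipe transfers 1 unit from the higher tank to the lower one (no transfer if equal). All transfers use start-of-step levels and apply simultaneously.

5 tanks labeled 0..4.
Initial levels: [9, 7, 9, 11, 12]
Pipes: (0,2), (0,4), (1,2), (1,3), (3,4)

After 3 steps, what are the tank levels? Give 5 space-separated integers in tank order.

Answer: 11 10 8 10 9

Derivation:
Step 1: flows [0=2,4->0,2->1,3->1,4->3] -> levels [10 9 8 11 10]
Step 2: flows [0->2,0=4,1->2,3->1,3->4] -> levels [9 9 10 9 11]
Step 3: flows [2->0,4->0,2->1,1=3,4->3] -> levels [11 10 8 10 9]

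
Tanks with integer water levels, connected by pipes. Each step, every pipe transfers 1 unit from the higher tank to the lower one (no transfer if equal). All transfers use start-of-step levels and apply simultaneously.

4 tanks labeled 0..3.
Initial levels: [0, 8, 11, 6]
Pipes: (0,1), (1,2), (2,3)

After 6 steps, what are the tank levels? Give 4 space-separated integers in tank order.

Answer: 6 6 6 7

Derivation:
Step 1: flows [1->0,2->1,2->3] -> levels [1 8 9 7]
Step 2: flows [1->0,2->1,2->3] -> levels [2 8 7 8]
Step 3: flows [1->0,1->2,3->2] -> levels [3 6 9 7]
Step 4: flows [1->0,2->1,2->3] -> levels [4 6 7 8]
Step 5: flows [1->0,2->1,3->2] -> levels [5 6 7 7]
Step 6: flows [1->0,2->1,2=3] -> levels [6 6 6 7]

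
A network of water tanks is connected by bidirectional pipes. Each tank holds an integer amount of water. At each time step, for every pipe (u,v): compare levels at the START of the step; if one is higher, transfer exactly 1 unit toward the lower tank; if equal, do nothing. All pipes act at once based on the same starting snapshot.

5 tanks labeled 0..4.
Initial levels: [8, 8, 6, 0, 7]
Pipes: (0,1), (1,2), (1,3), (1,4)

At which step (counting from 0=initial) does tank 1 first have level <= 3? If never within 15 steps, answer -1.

Step 1: flows [0=1,1->2,1->3,1->4] -> levels [8 5 7 1 8]
Step 2: flows [0->1,2->1,1->3,4->1] -> levels [7 7 6 2 7]
Step 3: flows [0=1,1->2,1->3,1=4] -> levels [7 5 7 3 7]
Step 4: flows [0->1,2->1,1->3,4->1] -> levels [6 7 6 4 6]
Step 5: flows [1->0,1->2,1->3,1->4] -> levels [7 3 7 5 7]
Tank 1 first reaches <=3 at step 5

Answer: 5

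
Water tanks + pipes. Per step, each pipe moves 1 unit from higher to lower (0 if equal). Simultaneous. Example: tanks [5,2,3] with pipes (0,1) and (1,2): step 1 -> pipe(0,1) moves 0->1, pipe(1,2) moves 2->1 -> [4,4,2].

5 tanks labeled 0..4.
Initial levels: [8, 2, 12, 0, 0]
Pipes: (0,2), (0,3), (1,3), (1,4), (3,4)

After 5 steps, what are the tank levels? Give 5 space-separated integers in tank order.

Answer: 7 2 8 3 2

Derivation:
Step 1: flows [2->0,0->3,1->3,1->4,3=4] -> levels [8 0 11 2 1]
Step 2: flows [2->0,0->3,3->1,4->1,3->4] -> levels [8 2 10 1 1]
Step 3: flows [2->0,0->3,1->3,1->4,3=4] -> levels [8 0 9 3 2]
Step 4: flows [2->0,0->3,3->1,4->1,3->4] -> levels [8 2 8 2 2]
Step 5: flows [0=2,0->3,1=3,1=4,3=4] -> levels [7 2 8 3 2]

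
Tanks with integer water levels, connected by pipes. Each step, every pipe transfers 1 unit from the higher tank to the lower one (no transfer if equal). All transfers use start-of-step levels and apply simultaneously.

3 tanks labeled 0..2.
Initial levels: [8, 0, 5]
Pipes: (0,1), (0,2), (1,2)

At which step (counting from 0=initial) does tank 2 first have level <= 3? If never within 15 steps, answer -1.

Step 1: flows [0->1,0->2,2->1] -> levels [6 2 5]
Step 2: flows [0->1,0->2,2->1] -> levels [4 4 5]
Step 3: flows [0=1,2->0,2->1] -> levels [5 5 3]
Tank 2 first reaches <=3 at step 3

Answer: 3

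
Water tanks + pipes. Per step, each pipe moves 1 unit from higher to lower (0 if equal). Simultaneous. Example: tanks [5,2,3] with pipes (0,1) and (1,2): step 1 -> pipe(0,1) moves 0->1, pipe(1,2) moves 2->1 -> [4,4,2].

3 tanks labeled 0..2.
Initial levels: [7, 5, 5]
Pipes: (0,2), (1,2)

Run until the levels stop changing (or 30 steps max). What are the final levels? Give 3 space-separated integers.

Answer: 6 6 5

Derivation:
Step 1: flows [0->2,1=2] -> levels [6 5 6]
Step 2: flows [0=2,2->1] -> levels [6 6 5]
Step 3: flows [0->2,1->2] -> levels [5 5 7]
Step 4: flows [2->0,2->1] -> levels [6 6 5]
  -> period-2 cycle: step 4 state = step 2 state; never stabilizes
  -> state at step 30: (30-2) mod 2 = 0, same as step 2 -> [6 6 5]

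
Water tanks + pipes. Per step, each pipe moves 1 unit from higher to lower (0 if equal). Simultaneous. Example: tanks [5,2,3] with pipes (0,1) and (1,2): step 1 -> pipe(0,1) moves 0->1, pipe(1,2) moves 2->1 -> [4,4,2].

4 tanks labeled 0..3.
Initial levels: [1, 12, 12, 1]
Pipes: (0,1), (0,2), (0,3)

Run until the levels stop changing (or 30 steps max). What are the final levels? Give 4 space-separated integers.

Answer: 5 7 7 7

Derivation:
Step 1: flows [1->0,2->0,0=3] -> levels [3 11 11 1]
Step 2: flows [1->0,2->0,0->3] -> levels [4 10 10 2]
Step 3: flows [1->0,2->0,0->3] -> levels [5 9 9 3]
Step 4: flows [1->0,2->0,0->3] -> levels [6 8 8 4]
Step 5: flows [1->0,2->0,0->3] -> levels [7 7 7 5]
Step 6: flows [0=1,0=2,0->3] -> levels [6 7 7 6]
Step 7: flows [1->0,2->0,0=3] -> levels [8 6 6 6]
Step 8: flows [0->1,0->2,0->3] -> levels [5 7 7 7]
Step 9: flows [1->0,2->0,3->0] -> levels [8 6 6 6]
  -> period-2 cycle: step 9 state = step 7 state; never stabilizes
  -> state at step 30: (30-7) mod 2 = 1, same as step 8 -> [5 7 7 7]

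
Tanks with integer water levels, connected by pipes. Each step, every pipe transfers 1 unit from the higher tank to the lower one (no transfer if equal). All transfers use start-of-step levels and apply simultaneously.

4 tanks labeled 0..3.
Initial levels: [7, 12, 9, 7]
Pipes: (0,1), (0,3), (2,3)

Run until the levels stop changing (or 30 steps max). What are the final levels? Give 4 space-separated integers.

Step 1: flows [1->0,0=3,2->3] -> levels [8 11 8 8]
Step 2: flows [1->0,0=3,2=3] -> levels [9 10 8 8]
Step 3: flows [1->0,0->3,2=3] -> levels [9 9 8 9]
Step 4: flows [0=1,0=3,3->2] -> levels [9 9 9 8]
Step 5: flows [0=1,0->3,2->3] -> levels [8 9 8 10]
Step 6: flows [1->0,3->0,3->2] -> levels [10 8 9 8]
Step 7: flows [0->1,0->3,2->3] -> levels [8 9 8 10]
  -> period-2 cycle: step 7 state = step 5 state; never stabilizes
  -> state at step 30: (30-5) mod 2 = 1, same as step 6 -> [10 8 9 8]

Answer: 10 8 9 8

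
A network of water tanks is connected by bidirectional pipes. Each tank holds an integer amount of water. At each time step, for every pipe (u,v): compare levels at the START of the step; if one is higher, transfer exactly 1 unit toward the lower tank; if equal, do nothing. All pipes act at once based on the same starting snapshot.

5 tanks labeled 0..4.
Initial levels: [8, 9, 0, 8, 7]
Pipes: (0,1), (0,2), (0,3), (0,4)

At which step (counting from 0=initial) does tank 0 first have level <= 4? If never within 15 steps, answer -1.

Step 1: flows [1->0,0->2,0=3,0->4] -> levels [7 8 1 8 8]
Step 2: flows [1->0,0->2,3->0,4->0] -> levels [9 7 2 7 7]
Step 3: flows [0->1,0->2,0->3,0->4] -> levels [5 8 3 8 8]
Step 4: flows [1->0,0->2,3->0,4->0] -> levels [7 7 4 7 7]
Step 5: flows [0=1,0->2,0=3,0=4] -> levels [6 7 5 7 7]
Step 6: flows [1->0,0->2,3->0,4->0] -> levels [8 6 6 6 6]
Step 7: flows [0->1,0->2,0->3,0->4] -> levels [4 7 7 7 7]
Tank 0 first reaches <=4 at step 7

Answer: 7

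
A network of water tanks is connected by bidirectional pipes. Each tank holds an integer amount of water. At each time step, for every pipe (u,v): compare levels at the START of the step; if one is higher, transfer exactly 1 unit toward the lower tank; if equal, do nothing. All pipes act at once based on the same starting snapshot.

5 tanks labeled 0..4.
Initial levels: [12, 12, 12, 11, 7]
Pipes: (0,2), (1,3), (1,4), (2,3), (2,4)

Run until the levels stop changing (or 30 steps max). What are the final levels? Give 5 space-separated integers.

Step 1: flows [0=2,1->3,1->4,2->3,2->4] -> levels [12 10 10 13 9]
Step 2: flows [0->2,3->1,1->4,3->2,2->4] -> levels [11 10 11 11 11]
Step 3: flows [0=2,3->1,4->1,2=3,2=4] -> levels [11 12 11 10 10]
Step 4: flows [0=2,1->3,1->4,2->3,2->4] -> levels [11 10 9 12 12]
Step 5: flows [0->2,3->1,4->1,3->2,4->2] -> levels [10 12 12 10 10]
Step 6: flows [2->0,1->3,1->4,2->3,2->4] -> levels [11 10 9 12 12]
  -> period-2 cycle: step 6 state = step 4 state; never stabilizes
  -> state at step 30: (30-4) mod 2 = 0, same as step 4 -> [11 10 9 12 12]

Answer: 11 10 9 12 12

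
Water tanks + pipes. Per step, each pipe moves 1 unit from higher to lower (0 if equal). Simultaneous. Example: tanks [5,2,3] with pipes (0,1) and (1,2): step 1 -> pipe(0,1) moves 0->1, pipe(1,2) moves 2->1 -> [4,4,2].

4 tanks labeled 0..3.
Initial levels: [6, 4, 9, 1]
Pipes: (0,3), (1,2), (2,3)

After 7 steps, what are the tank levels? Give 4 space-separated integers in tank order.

Answer: 5 5 6 4

Derivation:
Step 1: flows [0->3,2->1,2->3] -> levels [5 5 7 3]
Step 2: flows [0->3,2->1,2->3] -> levels [4 6 5 5]
Step 3: flows [3->0,1->2,2=3] -> levels [5 5 6 4]
Step 4: flows [0->3,2->1,2->3] -> levels [4 6 4 6]
Step 5: flows [3->0,1->2,3->2] -> levels [5 5 6 4]
  -> period-2 cycle: step 5 state = step 3 state
  -> state at step 7: (7-3) mod 2 = 0, same as step 3 -> [5 5 6 4]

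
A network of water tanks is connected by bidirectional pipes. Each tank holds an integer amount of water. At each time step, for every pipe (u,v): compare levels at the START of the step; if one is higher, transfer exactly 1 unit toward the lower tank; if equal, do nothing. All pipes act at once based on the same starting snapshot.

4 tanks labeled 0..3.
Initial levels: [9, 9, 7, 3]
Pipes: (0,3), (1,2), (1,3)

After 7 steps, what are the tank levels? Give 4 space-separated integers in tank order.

Step 1: flows [0->3,1->2,1->3] -> levels [8 7 8 5]
Step 2: flows [0->3,2->1,1->3] -> levels [7 7 7 7]
Step 3: flows [0=3,1=2,1=3] -> levels [7 7 7 7]
  -> stable; steps 4..7 unchanged -> [7 7 7 7]

Answer: 7 7 7 7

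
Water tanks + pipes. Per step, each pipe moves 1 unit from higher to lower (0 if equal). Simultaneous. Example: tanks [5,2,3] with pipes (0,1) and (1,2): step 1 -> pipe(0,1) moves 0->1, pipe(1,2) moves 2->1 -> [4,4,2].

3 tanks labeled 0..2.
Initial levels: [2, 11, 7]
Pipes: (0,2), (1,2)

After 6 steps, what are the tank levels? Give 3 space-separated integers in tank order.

Answer: 6 6 8

Derivation:
Step 1: flows [2->0,1->2] -> levels [3 10 7]
Step 2: flows [2->0,1->2] -> levels [4 9 7]
Step 3: flows [2->0,1->2] -> levels [5 8 7]
Step 4: flows [2->0,1->2] -> levels [6 7 7]
Step 5: flows [2->0,1=2] -> levels [7 7 6]
Step 6: flows [0->2,1->2] -> levels [6 6 8]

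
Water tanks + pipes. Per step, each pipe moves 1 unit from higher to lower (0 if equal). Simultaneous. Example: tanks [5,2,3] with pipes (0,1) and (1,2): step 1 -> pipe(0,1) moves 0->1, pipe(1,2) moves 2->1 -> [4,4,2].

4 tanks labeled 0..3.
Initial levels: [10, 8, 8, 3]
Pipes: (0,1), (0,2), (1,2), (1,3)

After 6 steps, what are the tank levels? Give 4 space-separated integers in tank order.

Answer: 8 6 7 8

Derivation:
Step 1: flows [0->1,0->2,1=2,1->3] -> levels [8 8 9 4]
Step 2: flows [0=1,2->0,2->1,1->3] -> levels [9 8 7 5]
Step 3: flows [0->1,0->2,1->2,1->3] -> levels [7 7 9 6]
Step 4: flows [0=1,2->0,2->1,1->3] -> levels [8 7 7 7]
Step 5: flows [0->1,0->2,1=2,1=3] -> levels [6 8 8 7]
Step 6: flows [1->0,2->0,1=2,1->3] -> levels [8 6 7 8]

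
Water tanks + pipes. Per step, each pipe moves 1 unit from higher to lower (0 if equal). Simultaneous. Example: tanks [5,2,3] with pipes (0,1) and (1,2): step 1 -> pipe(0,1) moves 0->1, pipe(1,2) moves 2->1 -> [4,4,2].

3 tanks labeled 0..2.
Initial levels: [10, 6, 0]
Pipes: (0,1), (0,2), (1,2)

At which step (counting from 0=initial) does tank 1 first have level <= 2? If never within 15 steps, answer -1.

Answer: -1

Derivation:
Step 1: flows [0->1,0->2,1->2] -> levels [8 6 2]
Step 2: flows [0->1,0->2,1->2] -> levels [6 6 4]
Step 3: flows [0=1,0->2,1->2] -> levels [5 5 6]
Step 4: flows [0=1,2->0,2->1] -> levels [6 6 4]
  -> period-2 cycle (repeats step 2); tank 1 never drops to <=2
Tank 1 never reaches <=2 within 15 steps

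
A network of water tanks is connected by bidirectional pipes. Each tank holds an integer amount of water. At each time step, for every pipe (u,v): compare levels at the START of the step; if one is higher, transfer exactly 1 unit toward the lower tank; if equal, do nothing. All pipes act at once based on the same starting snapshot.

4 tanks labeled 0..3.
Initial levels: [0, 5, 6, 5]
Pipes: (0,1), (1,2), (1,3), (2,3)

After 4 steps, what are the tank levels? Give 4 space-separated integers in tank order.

Answer: 4 4 5 3

Derivation:
Step 1: flows [1->0,2->1,1=3,2->3] -> levels [1 5 4 6]
Step 2: flows [1->0,1->2,3->1,3->2] -> levels [2 4 6 4]
Step 3: flows [1->0,2->1,1=3,2->3] -> levels [3 4 4 5]
Step 4: flows [1->0,1=2,3->1,3->2] -> levels [4 4 5 3]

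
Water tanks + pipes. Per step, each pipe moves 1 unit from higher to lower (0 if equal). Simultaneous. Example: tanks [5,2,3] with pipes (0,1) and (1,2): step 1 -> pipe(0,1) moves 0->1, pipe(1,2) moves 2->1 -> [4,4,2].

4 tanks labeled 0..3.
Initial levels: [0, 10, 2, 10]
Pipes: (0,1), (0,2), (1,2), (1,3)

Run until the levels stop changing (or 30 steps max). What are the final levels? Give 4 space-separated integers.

Answer: 6 4 6 6

Derivation:
Step 1: flows [1->0,2->0,1->2,1=3] -> levels [2 8 2 10]
Step 2: flows [1->0,0=2,1->2,3->1] -> levels [3 7 3 9]
Step 3: flows [1->0,0=2,1->2,3->1] -> levels [4 6 4 8]
Step 4: flows [1->0,0=2,1->2,3->1] -> levels [5 5 5 7]
Step 5: flows [0=1,0=2,1=2,3->1] -> levels [5 6 5 6]
Step 6: flows [1->0,0=2,1->2,1=3] -> levels [6 4 6 6]
Step 7: flows [0->1,0=2,2->1,3->1] -> levels [5 7 5 5]
Step 8: flows [1->0,0=2,1->2,1->3] -> levels [6 4 6 6]
  -> period-2 cycle: step 8 state = step 6 state; never stabilizes
  -> state at step 30: (30-6) mod 2 = 0, same as step 6 -> [6 4 6 6]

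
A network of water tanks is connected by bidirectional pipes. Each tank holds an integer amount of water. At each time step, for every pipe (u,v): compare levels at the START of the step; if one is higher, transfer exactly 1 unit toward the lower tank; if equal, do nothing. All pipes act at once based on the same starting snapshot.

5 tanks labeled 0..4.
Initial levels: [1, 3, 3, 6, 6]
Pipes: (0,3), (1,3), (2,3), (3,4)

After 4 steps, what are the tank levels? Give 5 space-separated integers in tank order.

Answer: 3 3 3 6 4

Derivation:
Step 1: flows [3->0,3->1,3->2,3=4] -> levels [2 4 4 3 6]
Step 2: flows [3->0,1->3,2->3,4->3] -> levels [3 3 3 5 5]
Step 3: flows [3->0,3->1,3->2,3=4] -> levels [4 4 4 2 5]
Step 4: flows [0->3,1->3,2->3,4->3] -> levels [3 3 3 6 4]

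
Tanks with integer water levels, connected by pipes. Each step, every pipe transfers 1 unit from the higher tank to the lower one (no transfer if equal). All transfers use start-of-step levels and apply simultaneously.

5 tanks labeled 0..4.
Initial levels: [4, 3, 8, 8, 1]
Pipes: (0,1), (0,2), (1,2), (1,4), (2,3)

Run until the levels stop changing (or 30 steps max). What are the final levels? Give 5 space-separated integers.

Answer: 6 3 5 5 5

Derivation:
Step 1: flows [0->1,2->0,2->1,1->4,2=3] -> levels [4 4 6 8 2]
Step 2: flows [0=1,2->0,2->1,1->4,3->2] -> levels [5 4 5 7 3]
Step 3: flows [0->1,0=2,2->1,1->4,3->2] -> levels [4 5 5 6 4]
Step 4: flows [1->0,2->0,1=2,1->4,3->2] -> levels [6 3 5 5 5]
Step 5: flows [0->1,0->2,2->1,4->1,2=3] -> levels [4 6 5 5 4]
Step 6: flows [1->0,2->0,1->2,1->4,2=3] -> levels [6 3 5 5 5]
  -> period-2 cycle: step 6 state = step 4 state; never stabilizes
  -> state at step 30: (30-4) mod 2 = 0, same as step 4 -> [6 3 5 5 5]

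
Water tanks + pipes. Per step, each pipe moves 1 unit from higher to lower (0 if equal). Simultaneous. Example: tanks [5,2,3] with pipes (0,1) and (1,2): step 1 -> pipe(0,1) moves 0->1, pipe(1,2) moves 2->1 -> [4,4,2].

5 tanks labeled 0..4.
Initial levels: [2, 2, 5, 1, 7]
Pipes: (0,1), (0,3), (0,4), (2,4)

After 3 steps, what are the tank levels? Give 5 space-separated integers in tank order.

Step 1: flows [0=1,0->3,4->0,4->2] -> levels [2 2 6 2 5]
Step 2: flows [0=1,0=3,4->0,2->4] -> levels [3 2 5 2 5]
Step 3: flows [0->1,0->3,4->0,2=4] -> levels [2 3 5 3 4]

Answer: 2 3 5 3 4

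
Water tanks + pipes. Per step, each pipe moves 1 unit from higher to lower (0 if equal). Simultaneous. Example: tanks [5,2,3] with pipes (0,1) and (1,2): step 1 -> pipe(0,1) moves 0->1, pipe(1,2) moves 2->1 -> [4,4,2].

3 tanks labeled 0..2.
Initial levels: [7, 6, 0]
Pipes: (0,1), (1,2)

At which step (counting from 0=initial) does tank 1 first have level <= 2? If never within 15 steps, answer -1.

Step 1: flows [0->1,1->2] -> levels [6 6 1]
Step 2: flows [0=1,1->2] -> levels [6 5 2]
Step 3: flows [0->1,1->2] -> levels [5 5 3]
Step 4: flows [0=1,1->2] -> levels [5 4 4]
Step 5: flows [0->1,1=2] -> levels [4 5 4]
Step 6: flows [1->0,1->2] -> levels [5 3 5]
Step 7: flows [0->1,2->1] -> levels [4 5 4]
  -> period-2 cycle (repeats step 5); tank 1 never drops to <=2
Tank 1 never reaches <=2 within 15 steps

Answer: -1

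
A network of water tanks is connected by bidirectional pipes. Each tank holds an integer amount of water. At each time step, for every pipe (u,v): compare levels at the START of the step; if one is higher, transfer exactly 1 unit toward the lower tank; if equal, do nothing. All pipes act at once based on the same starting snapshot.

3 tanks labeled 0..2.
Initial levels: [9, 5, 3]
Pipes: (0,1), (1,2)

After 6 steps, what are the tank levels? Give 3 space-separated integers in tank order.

Step 1: flows [0->1,1->2] -> levels [8 5 4]
Step 2: flows [0->1,1->2] -> levels [7 5 5]
Step 3: flows [0->1,1=2] -> levels [6 6 5]
Step 4: flows [0=1,1->2] -> levels [6 5 6]
Step 5: flows [0->1,2->1] -> levels [5 7 5]
Step 6: flows [1->0,1->2] -> levels [6 5 6]

Answer: 6 5 6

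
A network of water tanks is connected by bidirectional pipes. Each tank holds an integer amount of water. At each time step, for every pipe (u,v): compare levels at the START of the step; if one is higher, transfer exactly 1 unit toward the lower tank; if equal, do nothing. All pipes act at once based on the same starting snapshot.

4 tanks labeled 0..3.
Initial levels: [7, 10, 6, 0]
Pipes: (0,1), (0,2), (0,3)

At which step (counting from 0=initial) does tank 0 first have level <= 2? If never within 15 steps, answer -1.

Answer: -1

Derivation:
Step 1: flows [1->0,0->2,0->3] -> levels [6 9 7 1]
Step 2: flows [1->0,2->0,0->3] -> levels [7 8 6 2]
Step 3: flows [1->0,0->2,0->3] -> levels [6 7 7 3]
Step 4: flows [1->0,2->0,0->3] -> levels [7 6 6 4]
Step 5: flows [0->1,0->2,0->3] -> levels [4 7 7 5]
Step 6: flows [1->0,2->0,3->0] -> levels [7 6 6 4]
  -> period-2 cycle (repeats step 4); tank 0 never drops to <=2
Tank 0 never reaches <=2 within 15 steps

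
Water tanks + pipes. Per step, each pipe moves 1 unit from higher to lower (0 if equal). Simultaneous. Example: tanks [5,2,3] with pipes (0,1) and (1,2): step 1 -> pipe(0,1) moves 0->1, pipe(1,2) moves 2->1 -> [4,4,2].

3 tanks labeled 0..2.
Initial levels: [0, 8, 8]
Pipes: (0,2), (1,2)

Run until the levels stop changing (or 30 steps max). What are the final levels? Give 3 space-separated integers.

Step 1: flows [2->0,1=2] -> levels [1 8 7]
Step 2: flows [2->0,1->2] -> levels [2 7 7]
Step 3: flows [2->0,1=2] -> levels [3 7 6]
Step 4: flows [2->0,1->2] -> levels [4 6 6]
Step 5: flows [2->0,1=2] -> levels [5 6 5]
Step 6: flows [0=2,1->2] -> levels [5 5 6]
Step 7: flows [2->0,2->1] -> levels [6 6 4]
Step 8: flows [0->2,1->2] -> levels [5 5 6]
  -> period-2 cycle: step 8 state = step 6 state; never stabilizes
  -> state at step 30: (30-6) mod 2 = 0, same as step 6 -> [5 5 6]

Answer: 5 5 6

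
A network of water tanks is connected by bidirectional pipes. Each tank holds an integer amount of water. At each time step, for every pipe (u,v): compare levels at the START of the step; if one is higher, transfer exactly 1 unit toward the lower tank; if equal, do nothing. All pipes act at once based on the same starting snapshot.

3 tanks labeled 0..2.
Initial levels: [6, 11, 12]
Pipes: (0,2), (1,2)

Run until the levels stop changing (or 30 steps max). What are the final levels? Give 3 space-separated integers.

Step 1: flows [2->0,2->1] -> levels [7 12 10]
Step 2: flows [2->0,1->2] -> levels [8 11 10]
Step 3: flows [2->0,1->2] -> levels [9 10 10]
Step 4: flows [2->0,1=2] -> levels [10 10 9]
Step 5: flows [0->2,1->2] -> levels [9 9 11]
Step 6: flows [2->0,2->1] -> levels [10 10 9]
  -> period-2 cycle: step 6 state = step 4 state; never stabilizes
  -> state at step 30: (30-4) mod 2 = 0, same as step 4 -> [10 10 9]

Answer: 10 10 9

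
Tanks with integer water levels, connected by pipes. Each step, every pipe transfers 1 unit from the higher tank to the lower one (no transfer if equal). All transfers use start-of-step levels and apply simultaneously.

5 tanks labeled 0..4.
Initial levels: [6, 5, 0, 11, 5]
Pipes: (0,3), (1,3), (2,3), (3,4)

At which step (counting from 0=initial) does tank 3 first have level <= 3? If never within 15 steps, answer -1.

Answer: 6

Derivation:
Step 1: flows [3->0,3->1,3->2,3->4] -> levels [7 6 1 7 6]
Step 2: flows [0=3,3->1,3->2,3->4] -> levels [7 7 2 4 7]
Step 3: flows [0->3,1->3,3->2,4->3] -> levels [6 6 3 6 6]
Step 4: flows [0=3,1=3,3->2,3=4] -> levels [6 6 4 5 6]
Step 5: flows [0->3,1->3,3->2,4->3] -> levels [5 5 5 7 5]
Step 6: flows [3->0,3->1,3->2,3->4] -> levels [6 6 6 3 6]
Tank 3 first reaches <=3 at step 6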